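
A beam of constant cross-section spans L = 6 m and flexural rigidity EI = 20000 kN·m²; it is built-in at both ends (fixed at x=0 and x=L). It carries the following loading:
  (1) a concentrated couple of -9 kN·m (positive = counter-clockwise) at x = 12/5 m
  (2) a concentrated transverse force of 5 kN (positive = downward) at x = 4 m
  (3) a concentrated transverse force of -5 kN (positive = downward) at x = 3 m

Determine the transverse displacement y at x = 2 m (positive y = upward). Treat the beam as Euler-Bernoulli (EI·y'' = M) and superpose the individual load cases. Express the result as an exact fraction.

y(2) = 2959/81000000 m

Load 1 — applied couple M₀=-9 kN·m at a=12/5 m (b=L-a=18/5):
  y_1 = (R_Ax³/6 - M_Ax²/2)/EI  [x≤a] with R_A=-54/25, M_A=-27/25 = ((-54/25)·2³/6 - (-27/25)·2²/2)/20000 = -9/250000 m
Load 2 — point force P=5 kN at a=4 m (b=L-a=2):
  y_2 = -Pb²x²(3aL-(3a+b)x)/(6L³EI)  [x≤a] = -5·2²·2²·(3·4·6-(3·4+2)·2)/(6·6³·20000) = -11/81000 m
Load 3 — point force P=-5 kN at a=3 m (b=L-a=3):
  y_3 = -Pb²x²(3aL-(3a+b)x)/(6L³EI)  [x≤a] = -(-5)·3²·2²·(3·3·6-(3·3+3)·2)/(6·6³·20000) = 1/4800 m
Superposition: y = Σ y_i = 2959/81000000 m ≈ 0.000037 m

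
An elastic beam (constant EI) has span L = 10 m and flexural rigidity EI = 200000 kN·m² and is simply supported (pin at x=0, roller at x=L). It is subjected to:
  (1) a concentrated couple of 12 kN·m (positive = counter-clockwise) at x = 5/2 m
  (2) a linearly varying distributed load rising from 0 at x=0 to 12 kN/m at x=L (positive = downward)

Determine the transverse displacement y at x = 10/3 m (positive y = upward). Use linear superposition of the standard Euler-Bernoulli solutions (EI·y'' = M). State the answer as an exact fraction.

Load 1 — applied couple M₀=12 kN·m at a=5/2 m (b=L-a=15/2):
  y_1 = (M₀x³/(6L)-M₀(x-a)²/2+C₁x)/EI  [x>a] with C₁=M₀(3b²-L²)/(6L)=55/4 = (12·(10/3)³/(6·10)-12·((10/3)-(5/2))²/2+(55/4)·(10/3))/200000 = 53/216000 m
Load 2 — triangular load w₀=12 kN/m (0→w₀ over full span):
  y_2 = -w₀x(7L⁴-10L²x²+3x⁴)/(360LEI) = -12·(10/3)·(7·10⁴-10·10²·(10/3)²+3·(10/3)⁴)/(360·10·200000) = -4/1215 m
Superposition: y = Σ y_i = -5923/1944000 m ≈ -0.003047 m

y(10/3) = -5923/1944000 m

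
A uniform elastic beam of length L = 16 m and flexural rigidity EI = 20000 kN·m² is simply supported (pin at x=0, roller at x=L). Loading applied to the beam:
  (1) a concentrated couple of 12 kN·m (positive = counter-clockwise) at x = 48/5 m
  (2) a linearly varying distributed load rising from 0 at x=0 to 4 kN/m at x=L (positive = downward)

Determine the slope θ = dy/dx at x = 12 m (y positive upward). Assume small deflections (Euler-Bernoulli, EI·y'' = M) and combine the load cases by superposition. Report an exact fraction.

θ(12) = 27223/2250000 rad

Load 1 — applied couple M₀=12 kN·m at a=48/5 m (b=L-a=32/5):
  θ_1 = (M₀x²/(2L)-M₀(x-a)+C₁)/EI  [x>a] with C₁=M₀(3b²-L²)/(6L)=-416/25 = (12·12²/(2·16)-12·(12-(48/5))+(-416/25))/20000 = 107/250000 rad
Load 2 — triangular load w₀=4 kN/m (0→w₀ over full span):
  θ_2 = -w₀(7L⁴-30L²x²+15x⁴)/(360LEI) = -4·(7·16⁴-30·16²·12²+15·12⁴)/(360·16·20000) = 1313/112500 rad
Superposition: θ = Σ θ_i = 27223/2250000 rad ≈ 0.012099 rad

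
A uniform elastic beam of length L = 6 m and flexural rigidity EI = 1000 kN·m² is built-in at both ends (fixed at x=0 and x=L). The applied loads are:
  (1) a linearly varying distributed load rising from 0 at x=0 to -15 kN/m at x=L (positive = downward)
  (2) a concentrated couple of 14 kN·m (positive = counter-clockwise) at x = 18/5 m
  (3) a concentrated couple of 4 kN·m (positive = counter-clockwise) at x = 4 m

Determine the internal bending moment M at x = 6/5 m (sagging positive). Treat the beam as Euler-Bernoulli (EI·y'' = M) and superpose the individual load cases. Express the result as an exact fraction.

Load 1 — triangular load w₀=-15 kN/m (0→w₀ over full span):
  M_1 = 3w₀Lx/20 - w₀L²/30 - w₀x³/(6L) = 3·(-15)·6·(6/5)/20 - (-15)·6²/30 - (-15)·(6/5)³/(6·6) = 63/25 kN·m
Load 2 — applied couple M₀=14 kN·m at a=18/5 m (b=L-a=12/5):
  M_2 = R_Ax - M_A  [x≤a] with R_A=84/25, M_A=112/25 = (84/25)·(6/5) - (112/25) = -56/125 kN·m
Load 3 — applied couple M₀=4 kN·m at a=4 m (b=L-a=2):
  M_3 = R_Ax - M_A  [x≤a] with R_A=8/9, M_A=4/3 = (8/9)·(6/5) - (4/3) = -4/15 kN·m
Superposition: M = Σ M_i = 677/375 kN·m ≈ 1.805333 kN·m

M(6/5) = 677/375 kN·m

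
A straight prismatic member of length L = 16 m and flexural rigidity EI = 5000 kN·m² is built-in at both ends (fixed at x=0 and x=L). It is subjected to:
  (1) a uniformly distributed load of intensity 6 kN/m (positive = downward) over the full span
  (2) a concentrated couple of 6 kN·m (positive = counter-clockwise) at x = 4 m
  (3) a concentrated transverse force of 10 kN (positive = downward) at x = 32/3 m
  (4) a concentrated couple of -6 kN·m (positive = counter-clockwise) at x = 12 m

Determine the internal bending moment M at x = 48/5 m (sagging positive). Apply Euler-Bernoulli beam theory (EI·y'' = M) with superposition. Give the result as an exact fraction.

M(48/5) = 44791/675 kN·m

Load 1 — uniform load w=6 kN/m over full span:
  M_1 = wLx/2 - wL²/12 - wx²/2 = 6·16·(48/5)/2 - 6·16²/12 - 6·(48/5)²/2 = 1408/25 kN·m
Load 2 — applied couple M₀=6 kN·m at a=4 m (b=L-a=12):
  M_2 = R_Ax - M_A - M₀  [x>a] with R_A=27/64, M_A=-9/8 = (27/64)·(48/5) - (-9/8) - 6 = -33/40 kN·m
Load 3 — point force P=10 kN at a=32/3 m (b=L-a=16/3):
  M_3 = Pb²(3a+b)x/L³ - Pab²/L²  [x≤a] = 10·(16/3)²·(3·(32/3)+(16/3))·(48/5)/16³ - 10·(32/3)·(16/3)²/16² = 352/27 kN·m
Load 4 — applied couple M₀=-6 kN·m at a=12 m (b=L-a=4):
  M_4 = R_Ax - M_A  [x≤a] with R_A=-27/64, M_A=-15/8 = (-27/64)·(48/5) - (-15/8) = -87/40 kN·m
Superposition: M = Σ M_i = 44791/675 kN·m ≈ 66.357037 kN·m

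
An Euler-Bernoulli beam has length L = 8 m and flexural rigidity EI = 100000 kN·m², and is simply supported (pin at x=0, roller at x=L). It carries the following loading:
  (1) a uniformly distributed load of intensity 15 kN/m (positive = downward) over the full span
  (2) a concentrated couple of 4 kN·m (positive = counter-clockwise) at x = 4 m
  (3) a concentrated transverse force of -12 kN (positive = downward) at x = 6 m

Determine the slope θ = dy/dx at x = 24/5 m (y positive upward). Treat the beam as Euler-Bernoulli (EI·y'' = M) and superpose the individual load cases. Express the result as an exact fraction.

θ(24/5) = 3427/3750000 rad

Load 1 — uniform load w=15 kN/m over full span:
  θ_1 = -w(L³-6Lx²+4x³)/(24EI) = -15·(8³-6·8·(24/5)²+4·(24/5)³)/(24·100000) = 74/78125 rad
Load 2 — applied couple M₀=4 kN·m at a=4 m (b=L-a=4):
  θ_2 = (M₀x²/(2L)-M₀(x-a)+C₁)/EI  [x>a] with C₁=M₀(3b²-L²)/(6L)=-4/3 = (4·(24/5)²/(2·8)-4·((24/5)-4)+(-4/3))/100000 = 23/1875000 rad
Load 3 — point force P=-12 kN at a=6 m (b=L-a=2):
  θ_3 = -Pb(L²-b²-3x²)/(6LEI)  [x≤a] = -(-12)·2·(8²-2²-3·(24/5)²)/(6·8·100000) = -57/1250000 rad
Superposition: θ = Σ θ_i = 3427/3750000 rad ≈ 0.000914 rad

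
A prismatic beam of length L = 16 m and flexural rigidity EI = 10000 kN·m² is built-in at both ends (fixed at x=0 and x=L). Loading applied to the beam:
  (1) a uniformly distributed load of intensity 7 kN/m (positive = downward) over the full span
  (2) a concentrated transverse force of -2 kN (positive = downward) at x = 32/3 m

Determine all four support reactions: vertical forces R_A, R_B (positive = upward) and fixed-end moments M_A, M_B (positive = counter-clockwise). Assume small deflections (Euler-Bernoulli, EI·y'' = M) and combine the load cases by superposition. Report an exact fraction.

Load 1 — uniform load w=7 kN/m over full span:
  R_A = wL/2 = 7·16/2 = 56 kN
  M_A = wL²/12 = 7·16²/12 = 448/3 kN·m
  R_B = wL/2 = 7·16/2 = 56 kN
  M_B = -wL²/12 = -7·16²/12 = -448/3 kN·m
Load 2 — point force P=-2 kN at a=32/3 m (b=L-a=16/3):
  R_A = Pb²(3a+b)/L³ = (-2)·(16/3)²·(3·(32/3)+(16/3))/16³ = -14/27 kN
  M_A = Pab²/L² = (-2)·(32/3)·(16/3)²/16² = -64/27 kN·m
  R_B = Pa²(a+3b)/L³ = (-2)·(32/3)²·((32/3)+3·(16/3))/16³ = -40/27 kN
  M_B = -Pa²b/L² = -(-2)·(32/3)²·(16/3)/16² = 128/27 kN·m
Superposition: R_A = 1498/27 kN, M_A = 3968/27 kN·m, R_B = 1472/27 kN, M_B = -3904/27 kN·m

R_A = 1498/27 kN, M_A = 3968/27 kN·m, R_B = 1472/27 kN, M_B = -3904/27 kN·m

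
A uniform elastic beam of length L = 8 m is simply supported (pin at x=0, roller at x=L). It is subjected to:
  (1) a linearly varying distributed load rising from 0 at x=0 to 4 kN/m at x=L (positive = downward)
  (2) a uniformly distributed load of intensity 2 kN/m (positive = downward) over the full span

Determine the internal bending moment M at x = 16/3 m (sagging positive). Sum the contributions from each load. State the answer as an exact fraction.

Load 1 — triangular load w₀=4 kN/m (0→w₀ over full span):
  M_1 = w₀Lx/6 - w₀x³/(6L) = 4·8·(16/3)/6 - 4·(16/3)³/(6·8) = 1280/81 kN·m
Load 2 — uniform load w=2 kN/m over full span:
  M_2 = wx(L-x)/2 = 2·(16/3)·(8-(16/3))/2 = 128/9 kN·m
Superposition: M = Σ M_i = 2432/81 kN·m ≈ 30.024691 kN·m

M(16/3) = 2432/81 kN·m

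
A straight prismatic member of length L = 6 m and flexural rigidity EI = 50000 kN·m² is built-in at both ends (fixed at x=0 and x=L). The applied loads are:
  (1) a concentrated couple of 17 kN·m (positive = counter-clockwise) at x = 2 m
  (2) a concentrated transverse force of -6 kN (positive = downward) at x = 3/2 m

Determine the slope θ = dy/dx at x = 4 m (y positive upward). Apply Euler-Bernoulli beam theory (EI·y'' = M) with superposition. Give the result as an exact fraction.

Load 1 — applied couple M₀=17 kN·m at a=2 m (b=L-a=4):
  θ_1 = (R_Ax²/2 - M_Ax - M₀(x-a))/EI  [x>a] with R_A=34/9, M_A=0 = ((34/9)·4²/2 - 0·4 - 17·(4-2))/50000 = -17/225000 rad
Load 2 — point force P=-6 kN at a=3/2 m (b=L-a=9/2):
  θ_2 = Pa²(L-x)(2bL-(3b+a)(L-x))/(2L³EI)  [x>a] = (-6)·(3/2)²·(6-4)·(2·(9/2)·6-(3·(9/2)+(3/2))·(6-4))/(2·6³·50000) = -3/100000 rad
Superposition: θ = Σ θ_i = -19/180000 rad ≈ -0.000106 rad

θ(4) = -19/180000 rad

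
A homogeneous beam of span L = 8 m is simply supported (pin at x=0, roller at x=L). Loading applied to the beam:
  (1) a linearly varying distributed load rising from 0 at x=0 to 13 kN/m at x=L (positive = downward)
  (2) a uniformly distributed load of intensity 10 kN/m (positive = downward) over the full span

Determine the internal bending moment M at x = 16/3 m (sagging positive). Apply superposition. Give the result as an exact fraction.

Load 1 — triangular load w₀=13 kN/m (0→w₀ over full span):
  M_1 = w₀Lx/6 - w₀x³/(6L) = 13·8·(16/3)/6 - 13·(16/3)³/(6·8) = 4160/81 kN·m
Load 2 — uniform load w=10 kN/m over full span:
  M_2 = wx(L-x)/2 = 10·(16/3)·(8-(16/3))/2 = 640/9 kN·m
Superposition: M = Σ M_i = 9920/81 kN·m ≈ 122.469136 kN·m

M(16/3) = 9920/81 kN·m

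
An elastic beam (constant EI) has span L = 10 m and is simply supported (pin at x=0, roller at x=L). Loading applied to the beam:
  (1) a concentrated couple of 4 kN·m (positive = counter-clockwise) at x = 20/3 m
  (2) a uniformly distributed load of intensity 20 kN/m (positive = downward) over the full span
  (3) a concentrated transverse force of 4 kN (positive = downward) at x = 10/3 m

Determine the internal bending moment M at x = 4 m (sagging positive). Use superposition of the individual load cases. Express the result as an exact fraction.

Load 1 — applied couple M₀=4 kN·m at a=20/3 m (b=L-a=10/3):
  M_1 = M₀x/L  [x≤a] = 4·4/10 = 8/5 kN·m
Load 2 — uniform load w=20 kN/m over full span:
  M_2 = wx(L-x)/2 = 20·4·(10-4)/2 = 240 kN·m
Load 3 — point force P=4 kN at a=10/3 m (b=L-a=20/3):
  M_3 = Pa(L-x)/L  [x>a] = 4·(10/3)·(10-4)/10 = 8 kN·m
Superposition: M = Σ M_i = 1248/5 kN·m ≈ 249.600000 kN·m

M(4) = 1248/5 kN·m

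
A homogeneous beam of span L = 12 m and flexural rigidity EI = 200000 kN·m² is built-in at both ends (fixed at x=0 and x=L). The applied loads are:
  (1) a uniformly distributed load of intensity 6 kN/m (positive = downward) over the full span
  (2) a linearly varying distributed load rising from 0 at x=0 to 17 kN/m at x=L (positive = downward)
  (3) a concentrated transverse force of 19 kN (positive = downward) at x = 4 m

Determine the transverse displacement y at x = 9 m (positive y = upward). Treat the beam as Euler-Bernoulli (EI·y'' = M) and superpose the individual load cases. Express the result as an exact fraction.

y(9) = -249643/96000000 m

Load 1 — uniform load w=6 kN/m over full span:
  y_1 = -wx²(L-x)²/(24EI) = -6·9²·(12-9)²/(24·200000) = -729/800000 m
Load 2 — triangular load w₀=17 kN/m (0→w₀ over full span):
  y_2 = -w₀x²(L-x)²(x+2L)/(120LEI) = -17·9²·(12-9)²·(9+2·12)/(120·12·200000) = -45441/32000000 m
Load 3 — point force P=19 kN at a=4 m (b=L-a=8):
  y_3 = -Pa²(L-x)²(3bL-(3b+a)(L-x))/(6L³EI)  [x>a] = -19·4²·(12-9)²·(3·8·12-(3·8+4)·(12-9))/(6·12³·200000) = -323/1200000 m
Superposition: y = Σ y_i = -249643/96000000 m ≈ -0.002600 m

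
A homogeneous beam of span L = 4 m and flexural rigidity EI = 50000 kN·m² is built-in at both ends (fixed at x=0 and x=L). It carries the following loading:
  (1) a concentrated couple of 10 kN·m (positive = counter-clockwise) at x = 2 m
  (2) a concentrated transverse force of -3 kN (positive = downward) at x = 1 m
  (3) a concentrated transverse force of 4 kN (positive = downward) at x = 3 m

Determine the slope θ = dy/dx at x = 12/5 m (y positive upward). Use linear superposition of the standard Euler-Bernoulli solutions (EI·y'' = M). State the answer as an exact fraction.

θ(12/5) = 1/100000 rad

Load 1 — applied couple M₀=10 kN·m at a=2 m (b=L-a=2):
  θ_1 = (R_Ax²/2 - M_Ax - M₀(x-a))/EI  [x>a] with R_A=15/4, M_A=5/2 = ((15/4)·(12/5)²/2 - (5/2)·(12/5) - 10·((12/5)-2))/50000 = 1/62500 rad
Load 2 — point force P=-3 kN at a=1 m (b=L-a=3):
  θ_2 = Pa²(L-x)(2bL-(3b+a)(L-x))/(2L³EI)  [x>a] = (-3)·1²·(4-(12/5))·(2·3·4-(3·3+1)·(4-(12/5)))/(2·4³·50000) = -3/500000 rad
Load 3 — point force P=4 kN at a=3 m (b=L-a=1):
  θ_3 = -Pb²x(2aL-(3a+b)x)/(2L³EI)  [x≤a] = -4·1²·(12/5)·(2·3·4-(3·3+1)·(12/5))/(2·4³·50000) = 0 rad
Superposition: θ = Σ θ_i = 1/100000 rad ≈ 0.000010 rad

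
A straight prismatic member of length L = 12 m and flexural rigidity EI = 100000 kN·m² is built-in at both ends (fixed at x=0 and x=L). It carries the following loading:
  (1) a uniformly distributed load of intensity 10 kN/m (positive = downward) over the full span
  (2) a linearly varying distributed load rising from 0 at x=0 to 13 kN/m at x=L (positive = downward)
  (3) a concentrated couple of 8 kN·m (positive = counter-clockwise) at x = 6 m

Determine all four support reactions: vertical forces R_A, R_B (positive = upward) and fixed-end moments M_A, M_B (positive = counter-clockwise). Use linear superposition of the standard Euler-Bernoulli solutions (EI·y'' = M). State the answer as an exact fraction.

R_A = 422/5 kN, M_A = 922/5 kN·m, R_B = 568/5 kN, M_B = -1058/5 kN·m

Load 1 — uniform load w=10 kN/m over full span:
  R_A = wL/2 = 10·12/2 = 60 kN
  M_A = wL²/12 = 10·12²/12 = 120 kN·m
  R_B = wL/2 = 10·12/2 = 60 kN
  M_B = -wL²/12 = -10·12²/12 = -120 kN·m
Load 2 — triangular load w₀=13 kN/m (0→w₀ over full span):
  R_A = 3w₀L/20 = 3·13·12/20 = 117/5 kN
  M_A = w₀L²/30 = 13·12²/30 = 312/5 kN·m
  R_B = 7w₀L/20 = 7·13·12/20 = 273/5 kN
  M_B = -w₀L²/20 = -13·12²/20 = -468/5 kN·m
Load 3 — applied couple M₀=8 kN·m at a=6 m (b=L-a=6):
  R_A = 6M₀ab/L³ = 6·8·6·6/12³ = 1 kN
  M_A = M₀b(2a-b)/L² = 8·6·(2·6-6)/12² = 2 kN·m
  R_B = -6M₀ab/L³ = -6·8·6·6/12³ = -1 kN
  M_B = M₀a(2b-a)/L² = 8·6·(2·6-6)/12² = 2 kN·m
Superposition: R_A = 422/5 kN, M_A = 922/5 kN·m, R_B = 568/5 kN, M_B = -1058/5 kN·m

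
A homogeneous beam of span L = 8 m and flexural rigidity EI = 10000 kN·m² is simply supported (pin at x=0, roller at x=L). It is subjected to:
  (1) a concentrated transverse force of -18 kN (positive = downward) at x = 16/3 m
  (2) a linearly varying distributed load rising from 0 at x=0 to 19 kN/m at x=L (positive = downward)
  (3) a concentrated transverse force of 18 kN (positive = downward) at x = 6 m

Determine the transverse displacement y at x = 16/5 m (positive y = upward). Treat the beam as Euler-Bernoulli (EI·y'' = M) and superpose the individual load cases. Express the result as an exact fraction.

Load 1 — point force P=-18 kN at a=16/3 m (b=L-a=8/3):
  y_1 = -Pbx(L²-b²-x²)/(6LEI)  [x≤a] = -(-18)·(8/3)·(16/5)·(8²-(8/3)²-(16/5)²)/(6·8·10000) = 10496/703125 m
Load 2 — triangular load w₀=19 kN/m (0→w₀ over full span):
  y_2 = -w₀x(7L⁴-10L²x²+3x⁴)/(360LEI) = -19·(16/5)·(7·8⁴-10·8²·(16/5)²+3·(16/5)⁴)/(360·8·10000) = -1387456/29296875 m
Load 3 — point force P=18 kN at a=6 m (b=L-a=2):
  y_3 = -Pbx(L²-b²-x²)/(6LEI)  [x≤a] = -18·2·(16/5)·(8²-2²-(16/5)²)/(6·8·10000) = -933/78125 m
Superposition: y = Σ y_i = -3899993/87890625 m ≈ -0.044373 m

y(16/5) = -3899993/87890625 m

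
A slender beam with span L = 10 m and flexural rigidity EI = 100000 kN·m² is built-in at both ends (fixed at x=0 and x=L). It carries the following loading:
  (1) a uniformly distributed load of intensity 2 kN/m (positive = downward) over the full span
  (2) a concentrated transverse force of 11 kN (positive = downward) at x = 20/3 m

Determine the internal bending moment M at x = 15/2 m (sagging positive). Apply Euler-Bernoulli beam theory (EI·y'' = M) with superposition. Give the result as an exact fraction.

M(15/2) = 665/108 kN·m

Load 1 — uniform load w=2 kN/m over full span:
  M_1 = wLx/2 - wL²/12 - wx²/2 = 2·10·(15/2)/2 - 2·10²/12 - 2·(15/2)²/2 = 25/12 kN·m
Load 2 — point force P=11 kN at a=20/3 m (b=L-a=10/3):
  M_2 = Pa²(a+3b)(L-x)/L³ - Pa²b/L²  [x>a] = 11·(20/3)²·((20/3)+3·(10/3))·(10-(15/2))/10³ - 11·(20/3)²·(10/3)/10² = 110/27 kN·m
Superposition: M = Σ M_i = 665/108 kN·m ≈ 6.157407 kN·m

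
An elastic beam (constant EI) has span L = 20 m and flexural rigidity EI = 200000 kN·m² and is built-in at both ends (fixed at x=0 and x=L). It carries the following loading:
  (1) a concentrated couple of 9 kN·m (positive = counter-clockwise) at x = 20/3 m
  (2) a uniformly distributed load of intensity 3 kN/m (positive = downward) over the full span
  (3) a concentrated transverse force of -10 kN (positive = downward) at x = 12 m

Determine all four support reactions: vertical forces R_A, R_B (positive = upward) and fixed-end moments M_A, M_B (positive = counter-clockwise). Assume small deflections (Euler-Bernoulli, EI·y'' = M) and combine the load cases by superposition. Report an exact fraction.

R_A = 677/25 kN, M_A = 404/5 kN·m, R_B = 573/25 kN, M_B = -341/5 kN·m

Load 1 — applied couple M₀=9 kN·m at a=20/3 m (b=L-a=40/3):
  R_A = 6M₀ab/L³ = 6·9·(20/3)·(40/3)/20³ = 3/5 kN
  M_A = M₀b(2a-b)/L² = 9·(40/3)·(2·(20/3)-(40/3))/20² = 0 kN·m
  R_B = -6M₀ab/L³ = -6·9·(20/3)·(40/3)/20³ = -3/5 kN
  M_B = M₀a(2b-a)/L² = 9·(20/3)·(2·(40/3)-(20/3))/20² = 3 kN·m
Load 2 — uniform load w=3 kN/m over full span:
  R_A = wL/2 = 3·20/2 = 30 kN
  M_A = wL²/12 = 3·20²/12 = 100 kN·m
  R_B = wL/2 = 3·20/2 = 30 kN
  M_B = -wL²/12 = -3·20²/12 = -100 kN·m
Load 3 — point force P=-10 kN at a=12 m (b=L-a=8):
  R_A = Pb²(3a+b)/L³ = (-10)·8²·(3·12+8)/20³ = -88/25 kN
  M_A = Pab²/L² = (-10)·12·8²/20² = -96/5 kN·m
  R_B = Pa²(a+3b)/L³ = (-10)·12²·(12+3·8)/20³ = -162/25 kN
  M_B = -Pa²b/L² = -(-10)·12²·8/20² = 144/5 kN·m
Superposition: R_A = 677/25 kN, M_A = 404/5 kN·m, R_B = 573/25 kN, M_B = -341/5 kN·m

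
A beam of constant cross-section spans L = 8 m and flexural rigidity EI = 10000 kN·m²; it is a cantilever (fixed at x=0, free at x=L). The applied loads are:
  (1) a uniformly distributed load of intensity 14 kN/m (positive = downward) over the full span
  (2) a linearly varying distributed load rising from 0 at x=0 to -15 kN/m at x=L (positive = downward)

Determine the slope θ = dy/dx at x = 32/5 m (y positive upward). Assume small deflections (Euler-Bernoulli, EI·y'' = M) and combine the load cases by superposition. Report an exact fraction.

Load 1 — uniform load w=14 kN/m over full span:
  θ_1 = -wx(x²-3Lx+3L²)/(6EI) = -14·(32/5)·((32/5)²-3·8·(32/5)+3·8²)/(6·10000) = -27776/234375 rad
Load 2 — triangular load w₀=-15 kN/m (0→w₀ over full span):
  θ_2 = (w₀Lx²/4-w₀L²x/3-w₀x⁴/(24L))/EI = ((-15)·8·(32/5)²/4-(-15)·8²·(32/5)/3-(-15)·(32/5)⁴/(24·8))/10000 = 7424/78125 rad
Superposition: θ = Σ θ_i = -5504/234375 rad ≈ -0.023484 rad

θ(32/5) = -5504/234375 rad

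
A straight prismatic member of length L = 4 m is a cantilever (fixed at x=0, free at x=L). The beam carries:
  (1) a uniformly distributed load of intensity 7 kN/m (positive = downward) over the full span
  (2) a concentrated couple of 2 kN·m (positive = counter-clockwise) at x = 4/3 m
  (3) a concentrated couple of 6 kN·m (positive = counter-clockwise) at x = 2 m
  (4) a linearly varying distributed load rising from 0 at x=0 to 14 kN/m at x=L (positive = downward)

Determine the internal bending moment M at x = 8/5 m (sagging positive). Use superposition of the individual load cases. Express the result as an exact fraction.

Load 1 — uniform load w=7 kN/m over full span:
  M_1 = -w(L-x)²/2 = -7·(4-(8/5))²/2 = -504/25 kN·m
Load 2 — applied couple M₀=2 kN·m at a=4/3 m (b=L-a=8/3):
  M_2 = 0  [x>a] = 0 kN·m
Load 3 — applied couple M₀=6 kN·m at a=2 m (b=L-a=2):
  M_3 = M₀  [x≤a] = 6 = 6 kN·m
Load 4 — triangular load w₀=14 kN/m (0→w₀ over full span):
  M_4 = w₀Lx/2 - w₀L²/3 - w₀x³/(6L) = 14·4·(8/5)/2 - 14·4²/3 - 14·(8/5)³/(6·4) = -4032/125 kN·m
Superposition: M = Σ M_i = -5802/125 kN·m ≈ -46.416000 kN·m

M(8/5) = -5802/125 kN·m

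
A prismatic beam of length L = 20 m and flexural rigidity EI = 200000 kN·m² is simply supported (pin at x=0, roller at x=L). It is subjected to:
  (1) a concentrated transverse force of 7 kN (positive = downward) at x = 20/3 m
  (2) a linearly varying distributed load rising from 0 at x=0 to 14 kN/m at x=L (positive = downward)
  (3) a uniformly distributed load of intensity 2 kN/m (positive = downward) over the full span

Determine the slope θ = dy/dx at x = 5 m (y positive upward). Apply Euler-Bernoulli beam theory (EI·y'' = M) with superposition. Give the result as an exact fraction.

θ(5) = -113297/10368000 rad

Load 1 — point force P=7 kN at a=20/3 m (b=L-a=40/3):
  θ_1 = -Pb(L²-b²-3x²)/(6LEI)  [x≤a] = -7·(40/3)·(20²-(40/3)²-3·5²)/(6·20·200000) = -371/648000 rad
Load 2 — triangular load w₀=14 kN/m (0→w₀ over full span):
  θ_2 = -w₀(7L⁴-30L²x²+15x⁴)/(360LEI) = -14·(7·20⁴-30·20²·5²+15·5⁴)/(360·20·200000) = -9289/1152000 rad
Load 3 — uniform load w=2 kN/m over full span:
  θ_3 = -w(L³-6Lx²+4x³)/(24EI) = -2·(20³-6·20·5²+4·5³)/(24·200000) = -11/4800 rad
Superposition: θ = Σ θ_i = -113297/10368000 rad ≈ -0.010928 rad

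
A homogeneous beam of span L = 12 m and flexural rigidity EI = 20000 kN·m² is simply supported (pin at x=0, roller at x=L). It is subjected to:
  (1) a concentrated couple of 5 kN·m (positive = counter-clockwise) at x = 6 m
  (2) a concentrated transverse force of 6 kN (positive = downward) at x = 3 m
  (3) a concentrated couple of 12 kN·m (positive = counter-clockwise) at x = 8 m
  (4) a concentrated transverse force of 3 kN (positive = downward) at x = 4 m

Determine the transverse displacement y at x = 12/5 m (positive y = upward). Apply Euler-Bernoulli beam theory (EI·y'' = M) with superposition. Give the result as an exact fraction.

y(12/5) = -5089/500000 m

Load 1 — applied couple M₀=5 kN·m at a=6 m (b=L-a=6):
  y_1 = (M₀x³/(6L)+C₁x)/EI  [x≤a] with C₁=M₀(3b²-L²)/(6L)=-5/2 = (5·(12/5)³/(6·12)+(-5/2)·(12/5))/20000 = -63/250000 m
Load 2 — point force P=6 kN at a=3 m (b=L-a=9):
  y_2 = -Pbx(L²-b²-x²)/(6LEI)  [x≤a] = -6·9·(12/5)·(12²-9²-(12/5)²)/(6·12·20000) = -12879/2500000 m
Load 3 — applied couple M₀=12 kN·m at a=8 m (b=L-a=4):
  y_3 = (M₀x³/(6L)+C₁x)/EI  [x≤a] with C₁=M₀(3b²-L²)/(6L)=-16 = (12·(12/5)³/(6·12)+(-16)·(12/5))/20000 = -141/78125 m
Load 4 — point force P=3 kN at a=4 m (b=L-a=8):
  y_4 = -Pbx(L²-b²-x²)/(6LEI)  [x≤a] = -3·8·(12/5)·(12²-8²-(12/5)²)/(6·12·20000) = -232/78125 m
Superposition: y = Σ y_i = -5089/500000 m ≈ -0.010178 m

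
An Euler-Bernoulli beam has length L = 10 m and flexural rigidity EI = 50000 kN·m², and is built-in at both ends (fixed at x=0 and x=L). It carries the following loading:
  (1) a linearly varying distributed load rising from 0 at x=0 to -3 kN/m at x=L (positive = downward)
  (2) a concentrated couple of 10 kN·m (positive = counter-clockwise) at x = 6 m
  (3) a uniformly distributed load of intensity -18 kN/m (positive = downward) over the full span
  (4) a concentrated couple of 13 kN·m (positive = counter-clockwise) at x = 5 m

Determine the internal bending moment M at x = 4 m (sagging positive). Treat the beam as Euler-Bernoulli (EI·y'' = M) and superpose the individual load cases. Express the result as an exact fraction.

M(4) = -6369/100 kN·m

Load 1 — triangular load w₀=-3 kN/m (0→w₀ over full span):
  M_1 = 3w₀Lx/20 - w₀L²/30 - w₀x³/(6L) = 3·(-3)·10·4/20 - (-3)·10²/30 - (-3)·4³/(6·10) = -24/5 kN·m
Load 2 — applied couple M₀=10 kN·m at a=6 m (b=L-a=4):
  M_2 = R_Ax - M_A  [x≤a] with R_A=36/25, M_A=16/5 = (36/25)·4 - (16/5) = 64/25 kN·m
Load 3 — uniform load w=-18 kN/m over full span:
  M_3 = wLx/2 - wL²/12 - wx²/2 = (-18)·10·4/2 - (-18)·10²/12 - (-18)·4²/2 = -66 kN·m
Load 4 — applied couple M₀=13 kN·m at a=5 m (b=L-a=5):
  M_4 = R_Ax - M_A  [x≤a] with R_A=39/20, M_A=13/4 = (39/20)·4 - (13/4) = 91/20 kN·m
Superposition: M = Σ M_i = -6369/100 kN·m ≈ -63.690000 kN·m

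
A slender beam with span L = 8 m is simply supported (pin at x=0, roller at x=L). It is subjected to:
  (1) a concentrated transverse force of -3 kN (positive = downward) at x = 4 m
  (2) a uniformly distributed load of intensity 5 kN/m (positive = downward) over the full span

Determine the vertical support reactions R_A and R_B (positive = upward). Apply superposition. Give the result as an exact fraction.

Load 1 — point force P=-3 kN at a=4 m (b=L-a=4):
  R_A = Pb/L = (-3)·4/8 = -3/2 kN
  R_B = Pa/L = (-3)·4/8 = -3/2 kN
Load 2 — uniform load w=5 kN/m over full span:
  R_A = wL/2 = 5·8/2 = 20 kN
  R_B = wL/2 = 5·8/2 = 20 kN
Superposition: R_A = 37/2 kN, R_B = 37/2 kN

R_A = 37/2 kN, R_B = 37/2 kN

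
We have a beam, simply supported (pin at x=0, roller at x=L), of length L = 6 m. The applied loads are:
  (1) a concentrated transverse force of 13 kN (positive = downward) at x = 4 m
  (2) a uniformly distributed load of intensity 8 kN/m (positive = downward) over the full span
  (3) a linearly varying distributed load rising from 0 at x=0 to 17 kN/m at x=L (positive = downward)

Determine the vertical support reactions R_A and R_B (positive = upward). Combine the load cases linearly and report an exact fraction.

R_A = 136/3 kN, R_B = 200/3 kN

Load 1 — point force P=13 kN at a=4 m (b=L-a=2):
  R_A = Pb/L = 13·2/6 = 13/3 kN
  R_B = Pa/L = 13·4/6 = 26/3 kN
Load 2 — uniform load w=8 kN/m over full span:
  R_A = wL/2 = 8·6/2 = 24 kN
  R_B = wL/2 = 8·6/2 = 24 kN
Load 3 — triangular load w₀=17 kN/m (0→w₀ over full span):
  R_A = w₀L/6 = 17·6/6 = 17 kN
  R_B = w₀L/3 = 17·6/3 = 34 kN
Superposition: R_A = 136/3 kN, R_B = 200/3 kN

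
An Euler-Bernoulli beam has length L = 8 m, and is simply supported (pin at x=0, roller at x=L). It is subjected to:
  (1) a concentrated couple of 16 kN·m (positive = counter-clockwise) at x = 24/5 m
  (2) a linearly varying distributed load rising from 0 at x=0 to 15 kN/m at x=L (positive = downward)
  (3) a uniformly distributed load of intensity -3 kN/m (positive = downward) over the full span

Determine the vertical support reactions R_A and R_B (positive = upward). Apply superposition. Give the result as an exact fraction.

Load 1 — applied couple M₀=16 kN·m at a=24/5 m (b=L-a=16/5):
  R_A = M₀/L = 16/8 = 2 kN
  R_B = -M₀/L = -16/8 = -2 kN
Load 2 — triangular load w₀=15 kN/m (0→w₀ over full span):
  R_A = w₀L/6 = 15·8/6 = 20 kN
  R_B = w₀L/3 = 15·8/3 = 40 kN
Load 3 — uniform load w=-3 kN/m over full span:
  R_A = wL/2 = (-3)·8/2 = -12 kN
  R_B = wL/2 = (-3)·8/2 = -12 kN
Superposition: R_A = 10 kN, R_B = 26 kN

R_A = 10 kN, R_B = 26 kN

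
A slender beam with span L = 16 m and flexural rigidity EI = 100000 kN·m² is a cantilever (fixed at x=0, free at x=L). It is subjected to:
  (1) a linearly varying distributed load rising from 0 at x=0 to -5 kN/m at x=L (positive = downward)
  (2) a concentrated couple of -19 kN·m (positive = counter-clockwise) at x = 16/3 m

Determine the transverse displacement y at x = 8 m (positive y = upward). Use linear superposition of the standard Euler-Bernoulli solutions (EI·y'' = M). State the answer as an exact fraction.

Load 1 — triangular load w₀=-5 kN/m (0→w₀ over full span):
  y_1 = (w₀Lx³/12-w₀L²x²/6-w₀x⁵/(120L))/EI = ((-5)·16·8³/12-(-5)·16²·8²/6-(-5)·8⁵/(120·16))/100000 = 968/9375 m
Load 2 — applied couple M₀=-19 kN·m at a=16/3 m (b=L-a=32/3):
  y_2 = M₀a(2x-a)/(2EI)  [x>a] = (-19)·(16/3)·(2·8-(16/3))/(2·100000) = -152/28125 m
Superposition: y = Σ y_i = 2752/28125 m ≈ 0.097849 m

y(8) = 2752/28125 m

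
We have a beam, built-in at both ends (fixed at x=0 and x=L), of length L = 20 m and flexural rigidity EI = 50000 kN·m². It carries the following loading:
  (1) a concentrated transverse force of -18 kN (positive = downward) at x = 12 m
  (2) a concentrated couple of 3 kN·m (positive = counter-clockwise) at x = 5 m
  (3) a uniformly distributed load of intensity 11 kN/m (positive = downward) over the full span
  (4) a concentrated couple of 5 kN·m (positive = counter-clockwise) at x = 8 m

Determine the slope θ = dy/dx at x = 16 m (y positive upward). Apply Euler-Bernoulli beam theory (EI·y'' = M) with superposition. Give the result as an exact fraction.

θ(16) = 18251/1562500 rad

Load 1 — point force P=-18 kN at a=12 m (b=L-a=8):
  θ_1 = Pa²(L-x)(2bL-(3b+a)(L-x))/(2L³EI)  [x>a] = (-18)·12²·(20-16)·(2·8·20-(3·8+12)·(20-16))/(2·20³·50000) = -891/390625 rad
Load 2 — applied couple M₀=3 kN·m at a=5 m (b=L-a=15):
  θ_2 = (R_Ax²/2 - M_Ax - M₀(x-a))/EI  [x>a] with R_A=27/160, M_A=-9/16 = ((27/160)·16²/2 - (-9/16)·16 - 3·(16-5))/50000 = -3/62500 rad
Load 3 — uniform load w=11 kN/m over full span:
  θ_3 = -wx(L-x)(L-2x)/(12EI) = -11·16·(20-16)·(20-2·16)/(12·50000) = 44/3125 rad
Load 4 — applied couple M₀=5 kN·m at a=8 m (b=L-a=12):
  θ_4 = (R_Ax²/2 - M_Ax - M₀(x-a))/EI  [x>a] with R_A=9/25, M_A=3/5 = ((9/25)·16²/2 - (3/5)·16 - 5·(16-8))/50000 = -11/156250 rad
Superposition: θ = Σ θ_i = 18251/1562500 rad ≈ 0.011681 rad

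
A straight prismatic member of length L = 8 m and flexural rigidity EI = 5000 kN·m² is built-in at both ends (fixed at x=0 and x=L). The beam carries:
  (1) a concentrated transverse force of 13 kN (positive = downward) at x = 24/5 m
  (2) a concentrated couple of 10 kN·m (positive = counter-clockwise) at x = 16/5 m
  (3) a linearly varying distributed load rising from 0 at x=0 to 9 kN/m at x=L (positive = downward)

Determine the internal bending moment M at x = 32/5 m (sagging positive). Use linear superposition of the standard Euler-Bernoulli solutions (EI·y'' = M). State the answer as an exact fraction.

Load 1 — point force P=13 kN at a=24/5 m (b=L-a=16/5):
  M_1 = Pa²(a+3b)(L-x)/L³ - Pa²b/L²  [x>a] = 13·(24/5)²·((24/5)+3·(16/5))·(8-(32/5))/8³ - 13·(24/5)²·(16/5)/8² = -936/625 kN·m
Load 2 — applied couple M₀=10 kN·m at a=16/5 m (b=L-a=24/5):
  M_2 = R_Ax - M_A - M₀  [x>a] with R_A=9/5, M_A=6/5 = (9/5)·(32/5) - (6/5) - 10 = 8/25 kN·m
Load 3 — triangular load w₀=9 kN/m (0→w₀ over full span):
  M_3 = 3w₀Lx/20 - w₀L²/30 - w₀x³/(6L) = 3·9·8·(32/5)/20 - 9·8²/30 - 9·(32/5)³/(6·8) = 96/125 kN·m
Superposition: M = Σ M_i = -256/625 kN·m ≈ -0.409600 kN·m

M(32/5) = -256/625 kN·m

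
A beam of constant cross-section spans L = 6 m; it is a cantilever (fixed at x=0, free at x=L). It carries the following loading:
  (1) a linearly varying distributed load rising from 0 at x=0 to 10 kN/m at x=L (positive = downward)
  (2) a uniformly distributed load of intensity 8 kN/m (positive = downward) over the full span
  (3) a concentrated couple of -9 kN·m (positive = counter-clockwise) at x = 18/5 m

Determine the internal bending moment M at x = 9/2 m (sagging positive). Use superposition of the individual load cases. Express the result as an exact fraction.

M(9/2) = -309/16 kN·m

Load 1 — triangular load w₀=10 kN/m (0→w₀ over full span):
  M_1 = w₀Lx/2 - w₀L²/3 - w₀x³/(6L) = 10·6·(9/2)/2 - 10·6²/3 - 10·(9/2)³/(6·6) = -165/16 kN·m
Load 2 — uniform load w=8 kN/m over full span:
  M_2 = -w(L-x)²/2 = -8·(6-(9/2))²/2 = -9 kN·m
Load 3 — applied couple M₀=-9 kN·m at a=18/5 m (b=L-a=12/5):
  M_3 = 0  [x>a] = 0 kN·m
Superposition: M = Σ M_i = -309/16 kN·m ≈ -19.312500 kN·m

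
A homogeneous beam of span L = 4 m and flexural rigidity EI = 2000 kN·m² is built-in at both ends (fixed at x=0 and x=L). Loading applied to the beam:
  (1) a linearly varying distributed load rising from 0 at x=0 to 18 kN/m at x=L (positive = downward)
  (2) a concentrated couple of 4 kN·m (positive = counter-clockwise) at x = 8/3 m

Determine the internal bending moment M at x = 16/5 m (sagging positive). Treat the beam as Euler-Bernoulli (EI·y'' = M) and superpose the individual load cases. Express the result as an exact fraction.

M(16/5) = -256/375 kN·m

Load 1 — triangular load w₀=18 kN/m (0→w₀ over full span):
  M_1 = 3w₀Lx/20 - w₀L²/30 - w₀x³/(6L) = 3·18·4·(16/5)/20 - 18·4²/30 - 18·(16/5)³/(6·4) = 48/125 kN·m
Load 2 — applied couple M₀=4 kN·m at a=8/3 m (b=L-a=4/3):
  M_2 = R_Ax - M_A - M₀  [x>a] with R_A=4/3, M_A=4/3 = (4/3)·(16/5) - (4/3) - 4 = -16/15 kN·m
Superposition: M = Σ M_i = -256/375 kN·m ≈ -0.682667 kN·m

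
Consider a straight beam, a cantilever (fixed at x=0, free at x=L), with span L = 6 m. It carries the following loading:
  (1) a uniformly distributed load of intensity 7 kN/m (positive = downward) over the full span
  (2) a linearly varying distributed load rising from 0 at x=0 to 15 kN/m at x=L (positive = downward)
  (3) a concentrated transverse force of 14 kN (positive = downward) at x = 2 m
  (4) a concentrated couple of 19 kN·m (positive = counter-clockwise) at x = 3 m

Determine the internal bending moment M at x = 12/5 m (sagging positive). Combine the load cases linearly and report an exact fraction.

M(12/5) = -2603/25 kN·m

Load 1 — uniform load w=7 kN/m over full span:
  M_1 = -w(L-x)²/2 = -7·(6-(12/5))²/2 = -1134/25 kN·m
Load 2 — triangular load w₀=15 kN/m (0→w₀ over full span):
  M_2 = w₀Lx/2 - w₀L²/3 - w₀x³/(6L) = 15·6·(12/5)/2 - 15·6²/3 - 15·(12/5)³/(6·6) = -1944/25 kN·m
Load 3 — point force P=14 kN at a=2 m (b=L-a=4):
  M_3 = 0  [x>a] = 0 kN·m
Load 4 — applied couple M₀=19 kN·m at a=3 m (b=L-a=3):
  M_4 = M₀  [x≤a] = 19 = 19 kN·m
Superposition: M = Σ M_i = -2603/25 kN·m ≈ -104.120000 kN·m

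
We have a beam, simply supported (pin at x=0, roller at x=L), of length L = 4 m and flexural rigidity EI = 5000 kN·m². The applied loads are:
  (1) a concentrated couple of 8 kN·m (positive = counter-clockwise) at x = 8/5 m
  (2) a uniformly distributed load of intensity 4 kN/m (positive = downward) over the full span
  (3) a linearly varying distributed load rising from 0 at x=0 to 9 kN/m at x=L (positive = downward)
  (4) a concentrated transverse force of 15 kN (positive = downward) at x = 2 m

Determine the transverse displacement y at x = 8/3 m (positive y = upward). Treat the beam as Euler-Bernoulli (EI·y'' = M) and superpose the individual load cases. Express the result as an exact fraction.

Load 1 — applied couple M₀=8 kN·m at a=8/5 m (b=L-a=12/5):
  y_1 = (M₀x³/(6L)-M₀(x-a)²/2+C₁x)/EI  [x>a] with C₁=M₀(3b²-L²)/(6L)=32/75 = (8·(8/3)³/(6·4)-8·((8/3)-(8/5))²/2+(32/75)·(8/3))/5000 = 736/1265625 m
Load 2 — uniform load w=4 kN/m over full span:
  y_2 = -wx(L³-2Lx²+x³)/(24EI) = -4·(8/3)·(4³-2·4·(8/3)²+(8/3)³)/(24·5000) = -352/151875 m
Load 3 — triangular load w₀=9 kN/m (0→w₀ over full span):
  y_3 = -w₀x(7L⁴-10L²x²+3x⁴)/(360LEI) = -9·(8/3)·(7·4⁴-10·4²·(8/3)²+3·(8/3)⁴)/(360·4·5000) = -136/50625 m
Load 4 — point force P=15 kN at a=2 m (b=L-a=2):
  y_4 = -Pa(L-x)(2Lx-a²-x²)/(6LEI)  [x>a] = -15·2·(4-(8/3))·(2·4·(8/3)-2²-(8/3)²)/(6·4·5000) = -23/6750 m
Superposition: y = Σ y_i = -59459/7593750 m ≈ -0.007830 m

y(8/3) = -59459/7593750 m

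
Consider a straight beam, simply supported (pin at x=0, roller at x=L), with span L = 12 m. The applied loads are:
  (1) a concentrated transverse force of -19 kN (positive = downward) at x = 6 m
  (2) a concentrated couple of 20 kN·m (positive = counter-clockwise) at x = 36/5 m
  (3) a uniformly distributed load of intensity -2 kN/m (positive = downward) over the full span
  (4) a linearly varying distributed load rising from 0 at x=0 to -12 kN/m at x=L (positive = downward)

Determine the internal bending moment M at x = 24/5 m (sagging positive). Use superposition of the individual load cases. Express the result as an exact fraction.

M(24/5) = -21116/125 kN·m

Load 1 — point force P=-19 kN at a=6 m (b=L-a=6):
  M_1 = Pbx/L  [x≤a] = (-19)·6·(24/5)/12 = -228/5 kN·m
Load 2 — applied couple M₀=20 kN·m at a=36/5 m (b=L-a=24/5):
  M_2 = M₀x/L  [x≤a] = 20·(24/5)/12 = 8 kN·m
Load 3 — uniform load w=-2 kN/m over full span:
  M_3 = wx(L-x)/2 = (-2)·(24/5)·(12-(24/5))/2 = -864/25 kN·m
Load 4 — triangular load w₀=-12 kN/m (0→w₀ over full span):
  M_4 = w₀Lx/6 - w₀x³/(6L) = (-12)·12·(24/5)/6 - (-12)·(24/5)³/(6·12) = -12096/125 kN·m
Superposition: M = Σ M_i = -21116/125 kN·m ≈ -168.928000 kN·m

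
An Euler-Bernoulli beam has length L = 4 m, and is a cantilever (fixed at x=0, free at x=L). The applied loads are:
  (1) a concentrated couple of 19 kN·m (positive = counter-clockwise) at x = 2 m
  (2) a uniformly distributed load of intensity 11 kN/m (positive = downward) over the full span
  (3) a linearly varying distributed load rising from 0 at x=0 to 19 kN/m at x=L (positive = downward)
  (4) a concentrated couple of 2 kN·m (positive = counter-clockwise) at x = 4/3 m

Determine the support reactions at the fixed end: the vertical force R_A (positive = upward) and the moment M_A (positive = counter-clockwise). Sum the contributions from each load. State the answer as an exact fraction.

Load 1 — applied couple M₀=19 kN·m at a=2 m (b=L-a=2):
  R_A = 0 kN
  M_A = -M₀ = -19 kN·m
Load 2 — uniform load w=11 kN/m over full span:
  R_A = wL = 11·4 = 44 kN
  M_A = wL²/2 = 11·4²/2 = 88 kN·m
Load 3 — triangular load w₀=19 kN/m (0→w₀ over full span):
  R_A = w₀L/2 = 19·4/2 = 38 kN
  M_A = w₀L²/3 = 19·4²/3 = 304/3 kN·m
Load 4 — applied couple M₀=2 kN·m at a=4/3 m (b=L-a=8/3):
  R_A = 0 kN
  M_A = -M₀ = -2 kN·m
Superposition: R_A = 82 kN, M_A = 505/3 kN·m

R_A = 82 kN, M_A = 505/3 kN·m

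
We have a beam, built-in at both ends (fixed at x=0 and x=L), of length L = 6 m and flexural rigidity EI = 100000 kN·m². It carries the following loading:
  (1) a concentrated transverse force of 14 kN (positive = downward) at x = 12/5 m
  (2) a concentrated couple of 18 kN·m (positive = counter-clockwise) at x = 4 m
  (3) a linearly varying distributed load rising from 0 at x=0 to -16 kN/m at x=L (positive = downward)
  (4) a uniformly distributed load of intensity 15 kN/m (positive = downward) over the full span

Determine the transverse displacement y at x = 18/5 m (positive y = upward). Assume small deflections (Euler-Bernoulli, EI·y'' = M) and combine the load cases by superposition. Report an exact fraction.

y(18/5) = -31581/78125000 m

Load 1 — point force P=14 kN at a=12/5 m (b=L-a=18/5):
  y_1 = -Pa²(L-x)²(3bL-(3b+a)(L-x))/(6L³EI)  [x>a] = -14·(12/5)²·(6-(18/5))²·(3·(18/5)·6-(3·(18/5)+(12/5))·(6-(18/5)))/(6·6³·100000) = -5796/48828125 m
Load 2 — applied couple M₀=18 kN·m at a=4 m (b=L-a=2):
  y_2 = (R_Ax³/6 - M_Ax²/2)/EI  [x≤a] with R_A=4, M_A=6 = (4·(18/5)³/6 - 6·(18/5)²/2)/100000 = -243/3125000 m
Load 3 — triangular load w₀=-16 kN/m (0→w₀ over full span):
  y_3 = -w₀x²(L-x)²(x+2L)/(120LEI) = -(-16)·(18/5)²·(6-(18/5))²·((18/5)+2·6)/(120·6·100000) = 12636/48828125 m
Load 4 — uniform load w=15 kN/m over full span:
  y_4 = -wx²(L-x)²/(24EI) = -15·(18/5)²·(6-(18/5))²/(24·100000) = -729/1562500 m
Superposition: y = Σ y_i = -31581/78125000 m ≈ -0.000404 m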